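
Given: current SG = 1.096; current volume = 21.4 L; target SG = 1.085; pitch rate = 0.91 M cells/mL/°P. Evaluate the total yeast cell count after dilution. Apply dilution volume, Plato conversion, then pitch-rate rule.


V_w = V·((SG_c−1)/(SG_t−1)−1);  °P = 259 − 259/SG_t;  cells = rate·(V+V_w)·°P
V_w = 21.4·((1.096−1)/(1.085−1)−1) = 2.7694
V_final = 21.4 + 2.7694 = 24.1694
°P = 259 − 259/1.085 = 20.2903
cells = 0.91·24.1694·20.2903

446.2687 billion cells


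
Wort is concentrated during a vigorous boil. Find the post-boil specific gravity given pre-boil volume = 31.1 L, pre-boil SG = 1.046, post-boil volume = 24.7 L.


SG_post = 1 + (SG_pre − 1)·V_pre/V_post
pts_pre = (1.046 − 1)·1000 = 46.0000
pts_post = 46.0000·31.1/24.7 = 57.9190
SG_post = 1 + 57.9190/1000

1.0579


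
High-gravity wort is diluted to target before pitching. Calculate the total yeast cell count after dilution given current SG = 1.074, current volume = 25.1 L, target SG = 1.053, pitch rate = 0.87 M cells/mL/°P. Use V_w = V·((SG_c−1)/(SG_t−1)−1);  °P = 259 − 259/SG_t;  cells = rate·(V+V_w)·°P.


V_w = 25.1·((1.074−1)/(1.053−1)−1) = 9.9453
V_final = 25.1 + 9.9453 = 35.0453
°P = 259 − 259/1.053 = 13.0361
cells = 0.87·35.0453·13.0361

397.4624 billion cells


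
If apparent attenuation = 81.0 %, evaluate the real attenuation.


RA = AA · 0.8192
RA = 81.0 · 0.8192

66.3552 %


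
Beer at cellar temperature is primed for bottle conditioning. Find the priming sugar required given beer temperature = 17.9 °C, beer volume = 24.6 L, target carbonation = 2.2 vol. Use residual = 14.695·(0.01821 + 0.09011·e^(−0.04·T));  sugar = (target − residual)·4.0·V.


residual = 14.695·(0.01821 + 0.09011·e^(−0.04·17.9)) = 0.9147
sugar = (2.2 − 0.9147)·4.0·24.6

126.4715 g


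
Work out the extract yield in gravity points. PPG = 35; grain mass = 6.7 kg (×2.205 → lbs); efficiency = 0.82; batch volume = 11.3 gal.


points = lbs × PPG × eff / vol
lbs = 6.7 × 2.205 = 14.7735
points = 14.7735 × 35 × 0.82 / 11.3

37.5221 points


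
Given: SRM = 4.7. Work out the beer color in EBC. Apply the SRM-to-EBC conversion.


EBC = SRM · 1.97
EBC = 4.7 · 1.97

9.2590 EBC


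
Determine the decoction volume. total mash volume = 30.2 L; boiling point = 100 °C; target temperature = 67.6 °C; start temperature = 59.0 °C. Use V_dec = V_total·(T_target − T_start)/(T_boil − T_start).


V_dec = 30.2·(67.6 − 59.0)/(100 − 59.0)

6.3346 L


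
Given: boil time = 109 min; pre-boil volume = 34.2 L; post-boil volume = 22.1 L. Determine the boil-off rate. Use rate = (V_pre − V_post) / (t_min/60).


rate = (34.2 − 22.1) / (109/60)

6.6606 L/hr


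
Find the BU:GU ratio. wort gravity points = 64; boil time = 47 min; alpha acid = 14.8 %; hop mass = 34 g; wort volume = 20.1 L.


U = 1.65·0.000125^(GP/1000)·(1−e^(−0.04t))/4.15;  IBU = (α/100)·m·U·1000/V;  BU:GU = IBU/GP
U = 1.65·0.000125^(64/1000)·(1−e^(−0.04·47))/4.15 = 0.1896
IBU = (14.8/100)·34·0.1896·1000/20.1 = 47.4544
BU:GU = 47.4544/64

0.7415


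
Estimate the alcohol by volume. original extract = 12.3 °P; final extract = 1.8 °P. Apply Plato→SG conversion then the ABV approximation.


SG = 259/(259 − P);  ABV = (OG − FG)·131.25
OG = 259/(259 − 12.3) = 1.0499
FG = 259/(259 − 1.8) = 1.0070
ABV = (1.0499 − 1.0070)·131.25

5.6253 % ABV


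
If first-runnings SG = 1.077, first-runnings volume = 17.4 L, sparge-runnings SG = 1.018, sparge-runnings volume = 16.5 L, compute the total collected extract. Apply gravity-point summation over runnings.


total = Σ (SG_i − 1)·1000·V_i
first = (1.077 − 1)·1000·17.4 = 1339.8000
sparge = (1.018 − 1)·1000·16.5 = 297.0000
total = 1339.8000 + 297.0000

1636.8000 gravity·L


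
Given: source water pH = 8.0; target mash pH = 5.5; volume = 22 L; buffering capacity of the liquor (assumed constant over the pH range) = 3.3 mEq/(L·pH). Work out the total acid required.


acid = buffering capacity · (pH_source − pH_target) · V
acid = 3.3 · (8.0 − 5.5) · 22

181.5000 mEq


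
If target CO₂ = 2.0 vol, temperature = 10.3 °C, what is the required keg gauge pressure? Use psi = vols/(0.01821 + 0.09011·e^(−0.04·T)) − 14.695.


psi = 2.0/(0.01821 + 0.09011·e^(−0.04·10.3)) − 14.695

10.9816 psi


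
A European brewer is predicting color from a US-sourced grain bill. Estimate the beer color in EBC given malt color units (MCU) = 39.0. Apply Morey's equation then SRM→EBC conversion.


SRM = 1.4922·MCU^0.6859;  EBC = SRM·1.97
SRM = 1.4922·39.0^0.6859 = 18.4136
EBC = 18.4136·1.97

36.2748 EBC


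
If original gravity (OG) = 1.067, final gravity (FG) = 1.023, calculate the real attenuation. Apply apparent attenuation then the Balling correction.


AA = (OG−FG)/(OG−1)·100;  RA = AA·0.8192
AA = (1.067 − 1.023)/(1.067 − 1)·100 = 65.6716
RA = 65.6716·0.8192

53.7982 %


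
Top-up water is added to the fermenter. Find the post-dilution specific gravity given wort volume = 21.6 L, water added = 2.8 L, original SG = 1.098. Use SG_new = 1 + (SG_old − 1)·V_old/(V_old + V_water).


pts = (1.098 − 1)·1000·21.6/(21.6 + 2.8) = 86.7541
SG_new = 1 + 86.7541/1000

1.0868


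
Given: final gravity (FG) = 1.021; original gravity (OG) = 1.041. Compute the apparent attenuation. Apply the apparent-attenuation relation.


AA = (OG − FG)/(OG − 1) · 100
AA = (1.041 − 1.021)/(1.041 − 1) · 100

48.7805 %


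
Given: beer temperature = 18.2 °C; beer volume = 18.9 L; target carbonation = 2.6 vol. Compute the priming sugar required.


residual = 14.695·(0.01821 + 0.09011·e^(−0.04·T));  sugar = (target − residual)·4.0·V
residual = 14.695·(0.01821 + 0.09011·e^(−0.04·18.2)) = 0.9070
sugar = (2.6 − 0.9070)·4.0·18.9

127.9907 g


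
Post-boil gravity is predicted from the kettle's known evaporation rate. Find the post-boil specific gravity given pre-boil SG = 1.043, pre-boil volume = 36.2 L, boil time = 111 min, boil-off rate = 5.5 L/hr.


V_post = V_pre − rate·(t/60);  SG_post = 1 + (SG_pre−1)·V_pre/V_post
V_post = 36.2 − 5.5·(111/60) = 26.0250
SG_post = 1 + (1.043 − 1)·36.2/26.0250

1.0598


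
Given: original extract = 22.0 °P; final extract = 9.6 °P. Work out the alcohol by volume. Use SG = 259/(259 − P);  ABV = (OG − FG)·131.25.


OG = 259/(259 − 22.0) = 1.0928
FG = 259/(259 − 9.6) = 1.0385
ABV = (1.0928 − 1.0385)·131.25

7.1314 % ABV


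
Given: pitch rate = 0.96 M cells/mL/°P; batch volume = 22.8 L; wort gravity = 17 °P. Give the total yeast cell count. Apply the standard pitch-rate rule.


cells (billions) = rate · V_L · °P
cells = 0.96 · 22.8 · 17

372.0960 billion cells


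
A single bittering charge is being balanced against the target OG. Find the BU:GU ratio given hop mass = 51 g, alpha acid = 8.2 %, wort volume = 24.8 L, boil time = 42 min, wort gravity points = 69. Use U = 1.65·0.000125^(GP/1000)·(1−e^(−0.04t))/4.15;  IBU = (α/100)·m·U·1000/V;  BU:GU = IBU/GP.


U = 1.65·0.000125^(69/1000)·(1−e^(−0.04·42))/4.15 = 0.1740
IBU = (8.2/100)·51·0.1740·1000/24.8 = 29.3413
BU:GU = 29.3413/69

0.4252


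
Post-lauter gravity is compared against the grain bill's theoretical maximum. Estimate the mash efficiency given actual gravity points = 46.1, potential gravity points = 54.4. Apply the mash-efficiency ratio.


efficiency = actual / potential × 100
efficiency = 46.1 / 54.4 × 100

84.7426 %


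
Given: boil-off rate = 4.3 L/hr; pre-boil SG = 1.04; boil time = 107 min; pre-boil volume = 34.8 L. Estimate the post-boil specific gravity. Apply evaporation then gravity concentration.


V_post = V_pre − rate·(t/60);  SG_post = 1 + (SG_pre−1)·V_pre/V_post
V_post = 34.8 − 4.3·(107/60) = 27.1317
SG_post = 1 + (1.04 − 1)·34.8/27.1317

1.0513


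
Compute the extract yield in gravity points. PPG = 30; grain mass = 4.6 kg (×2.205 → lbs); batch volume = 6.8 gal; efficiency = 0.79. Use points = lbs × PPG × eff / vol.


lbs = 4.6 × 2.205 = 10.1430
points = 10.1430 × 30 × 0.79 / 6.8

35.3513 points


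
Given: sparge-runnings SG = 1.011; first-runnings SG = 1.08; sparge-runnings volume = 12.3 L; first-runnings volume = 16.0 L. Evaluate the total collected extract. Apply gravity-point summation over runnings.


total = Σ (SG_i − 1)·1000·V_i
first = (1.08 − 1)·1000·16.0 = 1280.0000
sparge = (1.011 − 1)·1000·12.3 = 135.3000
total = 1280.0000 + 135.3000

1415.3000 gravity·L


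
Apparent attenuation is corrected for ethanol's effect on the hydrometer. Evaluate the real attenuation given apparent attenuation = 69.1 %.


RA = AA · 0.8192
RA = 69.1 · 0.8192

56.6067 %


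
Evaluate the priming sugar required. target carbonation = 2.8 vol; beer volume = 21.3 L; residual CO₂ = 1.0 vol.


sugar = (target − residual)·4.0·V
sugar = (2.8 − 1.0)·4.0·21.3

153.3600 g


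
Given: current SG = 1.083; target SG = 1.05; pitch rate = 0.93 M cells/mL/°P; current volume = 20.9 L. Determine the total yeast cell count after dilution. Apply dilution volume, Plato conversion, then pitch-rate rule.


V_w = V·((SG_c−1)/(SG_t−1)−1);  °P = 259 − 259/SG_t;  cells = rate·(V+V_w)·°P
V_w = 20.9·((1.083−1)/(1.05−1)−1) = 13.7940
V_final = 20.9 + 13.7940 = 34.6940
°P = 259 − 259/1.05 = 12.3333
cells = 0.93·34.6940·12.3333

397.9402 billion cells


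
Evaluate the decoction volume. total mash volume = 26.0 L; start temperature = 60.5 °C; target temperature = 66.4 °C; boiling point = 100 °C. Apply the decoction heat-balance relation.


V_dec = V_total·(T_target − T_start)/(T_boil − T_start)
V_dec = 26.0·(66.4 − 60.5)/(100 − 60.5)

3.8835 L


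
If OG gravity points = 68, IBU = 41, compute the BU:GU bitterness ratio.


BU:GU = IBU / OG_points
BU:GU = 41 / 68

0.6029


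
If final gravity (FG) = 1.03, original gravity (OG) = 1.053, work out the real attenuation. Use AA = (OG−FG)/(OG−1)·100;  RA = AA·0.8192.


AA = (1.053 − 1.03)/(1.053 − 1)·100 = 43.3962
RA = 43.3962·0.8192

35.5502 %


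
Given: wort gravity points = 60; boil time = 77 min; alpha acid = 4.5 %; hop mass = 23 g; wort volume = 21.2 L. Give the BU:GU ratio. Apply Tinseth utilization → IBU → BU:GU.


U = 1.65·0.000125^(GP/1000)·(1−e^(−0.04t))/4.15;  IBU = (α/100)·m·U·1000/V;  BU:GU = IBU/GP
U = 1.65·0.000125^(60/1000)·(1−e^(−0.04·77))/4.15 = 0.2212
IBU = (4.5/100)·23·0.2212·1000/21.2 = 10.8000
BU:GU = 10.8000/60

0.1800


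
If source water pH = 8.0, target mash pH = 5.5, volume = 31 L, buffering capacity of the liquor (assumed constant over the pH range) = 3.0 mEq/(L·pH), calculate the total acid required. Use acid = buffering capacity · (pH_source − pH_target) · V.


acid = 3.0 · (8.0 − 5.5) · 31

232.5000 mEq


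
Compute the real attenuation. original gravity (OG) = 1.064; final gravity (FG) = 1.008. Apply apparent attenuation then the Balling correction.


AA = (OG−FG)/(OG−1)·100;  RA = AA·0.8192
AA = (1.064 − 1.008)/(1.064 − 1)·100 = 87.5000
RA = 87.5000·0.8192

71.6800 %


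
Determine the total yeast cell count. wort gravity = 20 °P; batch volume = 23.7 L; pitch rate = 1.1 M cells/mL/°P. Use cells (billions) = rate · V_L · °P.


cells = 1.1 · 23.7 · 20

521.4000 billion cells


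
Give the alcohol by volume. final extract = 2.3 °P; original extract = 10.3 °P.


SG = 259/(259 − P);  ABV = (OG − FG)·131.25
OG = 259/(259 − 10.3) = 1.0414
FG = 259/(259 − 2.3) = 1.0090
ABV = (1.0414 − 1.0090)·131.25

4.2598 % ABV


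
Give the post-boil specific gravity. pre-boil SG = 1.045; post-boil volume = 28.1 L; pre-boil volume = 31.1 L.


SG_post = 1 + (SG_pre − 1)·V_pre/V_post
pts_pre = (1.045 − 1)·1000 = 45.0000
pts_post = 45.0000·31.1/28.1 = 49.8043
SG_post = 1 + 49.8043/1000

1.0498


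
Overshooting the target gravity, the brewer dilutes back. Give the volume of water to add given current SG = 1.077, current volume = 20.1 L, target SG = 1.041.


V_water = V·((SG_curr − 1)/(SG_target − 1) − 1)
V_water = 20.1·((1.077 − 1)/(1.041 − 1) − 1)

17.6488 L


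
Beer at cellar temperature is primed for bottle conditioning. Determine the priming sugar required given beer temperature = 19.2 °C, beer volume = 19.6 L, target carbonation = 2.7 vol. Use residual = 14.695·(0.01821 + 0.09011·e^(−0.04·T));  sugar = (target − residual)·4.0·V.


residual = 14.695·(0.01821 + 0.09011·e^(−0.04·19.2)) = 0.8819
sugar = (2.7 − 0.8819)·4.0·19.6

142.5367 g


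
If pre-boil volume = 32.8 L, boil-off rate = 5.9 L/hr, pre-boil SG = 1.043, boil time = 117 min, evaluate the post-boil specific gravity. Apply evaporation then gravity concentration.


V_post = V_pre − rate·(t/60);  SG_post = 1 + (SG_pre−1)·V_pre/V_post
V_post = 32.8 − 5.9·(117/60) = 21.2950
SG_post = 1 + (1.043 − 1)·32.8/21.2950

1.0662


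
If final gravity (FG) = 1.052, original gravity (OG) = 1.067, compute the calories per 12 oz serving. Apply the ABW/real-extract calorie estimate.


ABW = (OG−FG)·131.25·0.79/FG;  °P = 259 − 259/SG (for OG→OE and FG→AE);  RE = 0.1808·OE + 0.8192·AE;  Cal = (6.9·ABW + 4·(RE−0.1))·FG·3.55
ABW = (1.067 − 1.052)·131.25·0.79/1.052 = 1.4784
OE = 259 − 259/1.067 = 16.2634 °P
AE = 259 − 259/1.052 = 12.8023 °P
RE = 0.1808·16.2634 + 0.8192·12.8023 = 13.4280 °P
Cal = (6.9·1.4784 + 4·(13.4280−0.1))·1.052·3.55

237.1970 kcal


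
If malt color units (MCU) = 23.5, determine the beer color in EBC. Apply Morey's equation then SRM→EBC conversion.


SRM = 1.4922·MCU^0.6859;  EBC = SRM·1.97
SRM = 1.4922·23.5^0.6859 = 13.0090
EBC = 13.0090·1.97

25.6276 EBC


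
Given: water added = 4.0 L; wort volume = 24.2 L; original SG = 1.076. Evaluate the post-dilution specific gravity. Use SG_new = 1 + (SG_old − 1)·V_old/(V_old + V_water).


pts = (1.076 − 1)·1000·24.2/(24.2 + 4.0) = 65.2199
SG_new = 1 + 65.2199/1000

1.0652


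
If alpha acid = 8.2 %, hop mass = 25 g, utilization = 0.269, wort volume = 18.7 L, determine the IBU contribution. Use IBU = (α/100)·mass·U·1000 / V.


IBU = (8.2/100)·25·0.269·1000 / 18.7

29.4893 IBU


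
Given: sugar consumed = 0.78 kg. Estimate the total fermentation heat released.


Q = m_sugar · 590 kJ/kg
Q = 0.78 · 590

460.2000 kJ


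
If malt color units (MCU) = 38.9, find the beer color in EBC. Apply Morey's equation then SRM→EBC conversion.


SRM = 1.4922·MCU^0.6859;  EBC = SRM·1.97
SRM = 1.4922·38.9^0.6859 = 18.3812
EBC = 18.3812·1.97

36.2109 EBC


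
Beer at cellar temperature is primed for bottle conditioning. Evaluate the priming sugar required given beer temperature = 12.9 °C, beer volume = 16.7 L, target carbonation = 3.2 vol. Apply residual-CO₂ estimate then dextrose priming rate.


residual = 14.695·(0.01821 + 0.09011·e^(−0.04·T));  sugar = (target − residual)·4.0·V
residual = 14.695·(0.01821 + 0.09011·e^(−0.04·12.9)) = 1.0580
sugar = (3.2 − 1.0580)·4.0·16.7

143.0859 g


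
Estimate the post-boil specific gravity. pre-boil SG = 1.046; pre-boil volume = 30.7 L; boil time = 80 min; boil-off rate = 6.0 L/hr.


V_post = V_pre − rate·(t/60);  SG_post = 1 + (SG_pre−1)·V_pre/V_post
V_post = 30.7 − 6.0·(80/60) = 22.7000
SG_post = 1 + (1.046 − 1)·30.7/22.7000

1.0622


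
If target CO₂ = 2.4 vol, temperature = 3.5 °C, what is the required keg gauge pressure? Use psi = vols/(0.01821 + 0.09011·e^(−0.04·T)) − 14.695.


psi = 2.4/(0.01821 + 0.09011·e^(−0.04·3.5)) − 14.695

10.1631 psi


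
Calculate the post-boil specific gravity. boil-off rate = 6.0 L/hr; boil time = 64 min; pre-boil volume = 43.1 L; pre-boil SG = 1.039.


V_post = V_pre − rate·(t/60);  SG_post = 1 + (SG_pre−1)·V_pre/V_post
V_post = 43.1 − 6.0·(64/60) = 36.7000
SG_post = 1 + (1.039 − 1)·43.1/36.7000

1.0458


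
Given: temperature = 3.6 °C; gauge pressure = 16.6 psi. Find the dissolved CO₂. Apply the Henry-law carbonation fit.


vols = (P + 14.695)·(0.01821 + 0.09011·e^(−0.04·T))
vols = (16.6 + 14.695)·(0.01821 + 0.09011·e^(−0.04·3.6))

3.0117 volumes


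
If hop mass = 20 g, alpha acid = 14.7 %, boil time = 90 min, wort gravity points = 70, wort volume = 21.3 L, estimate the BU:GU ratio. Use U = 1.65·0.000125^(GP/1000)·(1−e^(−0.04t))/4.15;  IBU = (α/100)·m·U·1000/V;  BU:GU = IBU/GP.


U = 1.65·0.000125^(70/1000)·(1−e^(−0.04·90))/4.15 = 0.2062
IBU = (14.7/100)·20·0.2062·1000/21.3 = 28.4548
BU:GU = 28.4548/70

0.4065


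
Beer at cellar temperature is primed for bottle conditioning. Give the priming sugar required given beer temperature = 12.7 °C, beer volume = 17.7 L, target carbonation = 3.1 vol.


residual = 14.695·(0.01821 + 0.09011·e^(−0.04·T));  sugar = (target − residual)·4.0·V
residual = 14.695·(0.01821 + 0.09011·e^(−0.04·12.7)) = 1.0643
sugar = (3.1 − 1.0643)·4.0·17.7

144.1244 g


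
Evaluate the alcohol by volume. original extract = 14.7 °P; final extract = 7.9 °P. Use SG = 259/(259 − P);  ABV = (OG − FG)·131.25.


OG = 259/(259 − 14.7) = 1.0602
FG = 259/(259 − 7.9) = 1.0315
ABV = (1.0602 − 1.0315)·131.25

3.7682 % ABV


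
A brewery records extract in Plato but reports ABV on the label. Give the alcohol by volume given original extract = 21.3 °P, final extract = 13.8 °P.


SG = 259/(259 − P);  ABV = (OG − FG)·131.25
OG = 259/(259 − 21.3) = 1.0896
FG = 259/(259 − 13.8) = 1.0563
ABV = (1.0896 − 1.0563)·131.25

4.3743 % ABV


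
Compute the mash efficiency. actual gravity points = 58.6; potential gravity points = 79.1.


efficiency = actual / potential × 100
efficiency = 58.6 / 79.1 × 100

74.0834 %


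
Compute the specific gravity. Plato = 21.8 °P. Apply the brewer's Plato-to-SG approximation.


SG = 259/(259 − P)
SG = 259/(259 − 21.8)

1.0919


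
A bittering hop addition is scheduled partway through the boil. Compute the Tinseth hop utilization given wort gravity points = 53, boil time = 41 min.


U = 1.65·0.000125^(GP/1000) · (1 − e^(−0.04·t))/4.15
bigness = 1.65·0.000125^(53/1000) = 1.0248
boil_factor = (1 − e^(−0.04·41))/4.15 = 0.1942
U = 1.0248 · 0.1942

0.1990


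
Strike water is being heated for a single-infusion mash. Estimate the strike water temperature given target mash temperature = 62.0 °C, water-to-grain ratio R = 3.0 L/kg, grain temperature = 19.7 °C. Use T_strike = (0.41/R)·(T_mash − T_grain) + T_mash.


T_strike = (0.41/3.0)·(62.0 − 19.7) + 62.0

67.7810 °C


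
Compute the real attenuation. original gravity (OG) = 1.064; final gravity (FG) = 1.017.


AA = (OG−FG)/(OG−1)·100;  RA = AA·0.8192
AA = (1.064 − 1.017)/(1.064 − 1)·100 = 73.4375
RA = 73.4375·0.8192

60.1600 %


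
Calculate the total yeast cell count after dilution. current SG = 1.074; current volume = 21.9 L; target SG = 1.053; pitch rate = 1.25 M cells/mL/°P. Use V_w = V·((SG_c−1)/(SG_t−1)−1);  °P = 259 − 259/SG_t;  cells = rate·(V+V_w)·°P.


V_w = 21.9·((1.074−1)/(1.053−1)−1) = 8.6774
V_final = 21.9 + 8.6774 = 30.5774
°P = 259 − 259/1.053 = 13.0361
cells = 1.25·30.5774·13.0361

498.2614 billion cells


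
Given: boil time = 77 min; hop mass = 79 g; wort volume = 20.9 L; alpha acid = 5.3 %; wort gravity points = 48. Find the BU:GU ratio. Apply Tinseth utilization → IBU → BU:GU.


U = 1.65·0.000125^(GP/1000)·(1−e^(−0.04t))/4.15;  IBU = (α/100)·m·U·1000/V;  BU:GU = IBU/GP
U = 1.65·0.000125^(48/1000)·(1−e^(−0.04·77))/4.15 = 0.2464
IBU = (5.3/100)·79·0.2464·1000/20.9 = 49.3641
BU:GU = 49.3641/48

1.0284


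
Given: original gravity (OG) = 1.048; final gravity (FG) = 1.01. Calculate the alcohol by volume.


ABV = (OG − FG) · 131.25
ABV = (1.048 − 1.01) · 131.25

4.9875 % ABV


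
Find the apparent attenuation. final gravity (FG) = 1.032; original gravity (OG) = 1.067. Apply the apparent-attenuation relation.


AA = (OG − FG)/(OG − 1) · 100
AA = (1.067 − 1.032)/(1.067 − 1) · 100

52.2388 %


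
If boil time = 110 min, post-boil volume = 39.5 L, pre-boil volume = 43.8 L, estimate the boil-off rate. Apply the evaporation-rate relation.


rate = (V_pre − V_post) / (t_min/60)
rate = (43.8 − 39.5) / (110/60)

2.3455 L/hr


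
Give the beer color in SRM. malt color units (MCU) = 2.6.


SRM = 1.4922 · MCU^0.6859
SRM = 1.4922 · 2.6^0.6859

2.8738 SRM


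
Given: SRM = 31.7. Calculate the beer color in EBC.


EBC = SRM · 1.97
EBC = 31.7 · 1.97

62.4490 EBC


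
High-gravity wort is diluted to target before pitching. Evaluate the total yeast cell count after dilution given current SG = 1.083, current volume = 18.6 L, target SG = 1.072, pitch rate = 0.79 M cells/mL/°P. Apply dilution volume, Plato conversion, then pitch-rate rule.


V_w = V·((SG_c−1)/(SG_t−1)−1);  °P = 259 − 259/SG_t;  cells = rate·(V+V_w)·°P
V_w = 18.6·((1.083−1)/(1.072−1)−1) = 2.8417
V_final = 18.6 + 2.8417 = 21.4417
°P = 259 − 259/1.072 = 17.3955
cells = 0.79·21.4417·17.3955

294.6613 billion cells


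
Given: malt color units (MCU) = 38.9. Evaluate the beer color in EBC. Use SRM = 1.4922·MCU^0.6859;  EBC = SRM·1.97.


SRM = 1.4922·38.9^0.6859 = 18.3812
EBC = 18.3812·1.97

36.2109 EBC


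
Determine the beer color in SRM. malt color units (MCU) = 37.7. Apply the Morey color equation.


SRM = 1.4922 · MCU^0.6859
SRM = 1.4922 · 37.7^0.6859

17.9903 SRM


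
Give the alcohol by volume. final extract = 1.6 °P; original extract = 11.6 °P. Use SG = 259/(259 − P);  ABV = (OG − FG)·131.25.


OG = 259/(259 − 11.6) = 1.0469
FG = 259/(259 − 1.6) = 1.0062
ABV = (1.0469 − 1.0062)·131.25

5.3382 % ABV


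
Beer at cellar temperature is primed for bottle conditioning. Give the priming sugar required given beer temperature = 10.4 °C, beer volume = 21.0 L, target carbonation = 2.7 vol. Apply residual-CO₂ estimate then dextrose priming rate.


residual = 14.695·(0.01821 + 0.09011·e^(−0.04·T));  sugar = (target − residual)·4.0·V
residual = 14.695·(0.01821 + 0.09011·e^(−0.04·10.4)) = 1.1411
sugar = (2.7 − 1.1411)·4.0·21.0

130.9457 g


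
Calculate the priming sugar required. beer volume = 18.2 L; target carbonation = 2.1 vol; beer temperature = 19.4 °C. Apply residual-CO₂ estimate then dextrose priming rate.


residual = 14.695·(0.01821 + 0.09011·e^(−0.04·T));  sugar = (target − residual)·4.0·V
residual = 14.695·(0.01821 + 0.09011·e^(−0.04·19.4)) = 0.8770
sugar = (2.1 − 0.8770)·4.0·18.2

89.0319 g


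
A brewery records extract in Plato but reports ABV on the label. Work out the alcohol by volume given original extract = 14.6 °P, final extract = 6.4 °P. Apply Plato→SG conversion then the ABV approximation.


SG = 259/(259 − P);  ABV = (OG − FG)·131.25
OG = 259/(259 − 14.6) = 1.0597
FG = 259/(259 − 6.4) = 1.0253
ABV = (1.0597 − 1.0253)·131.25

4.5152 % ABV


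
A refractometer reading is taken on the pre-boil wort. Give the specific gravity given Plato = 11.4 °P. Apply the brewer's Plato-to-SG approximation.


SG = 259/(259 − P)
SG = 259/(259 − 11.4)

1.0460


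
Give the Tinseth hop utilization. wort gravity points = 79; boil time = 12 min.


U = 1.65·0.000125^(GP/1000) · (1 − e^(−0.04·t))/4.15
bigness = 1.65·0.000125^(79/1000) = 0.8112
boil_factor = (1 − e^(−0.04·12))/4.15 = 0.0919
U = 0.8112 · 0.0919

0.0745


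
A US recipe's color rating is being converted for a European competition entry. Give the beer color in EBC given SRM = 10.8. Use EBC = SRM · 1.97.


EBC = 10.8 · 1.97

21.2760 EBC


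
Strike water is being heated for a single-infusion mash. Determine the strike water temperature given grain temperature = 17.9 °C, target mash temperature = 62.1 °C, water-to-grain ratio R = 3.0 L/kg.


T_strike = (0.41/R)·(T_mash − T_grain) + T_mash
T_strike = (0.41/3.0)·(62.1 − 17.9) + 62.1

68.1407 °C


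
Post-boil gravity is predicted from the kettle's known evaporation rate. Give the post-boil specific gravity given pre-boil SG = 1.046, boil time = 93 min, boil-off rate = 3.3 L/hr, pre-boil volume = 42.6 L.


V_post = V_pre − rate·(t/60);  SG_post = 1 + (SG_pre−1)·V_pre/V_post
V_post = 42.6 − 3.3·(93/60) = 37.4850
SG_post = 1 + (1.046 − 1)·42.6/37.4850

1.0523


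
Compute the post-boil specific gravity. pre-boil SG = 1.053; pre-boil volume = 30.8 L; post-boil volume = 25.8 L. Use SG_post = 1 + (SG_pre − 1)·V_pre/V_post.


pts_pre = (1.053 − 1)·1000 = 53.0000
pts_post = 53.0000·30.8/25.8 = 63.2713
SG_post = 1 + 63.2713/1000

1.0633


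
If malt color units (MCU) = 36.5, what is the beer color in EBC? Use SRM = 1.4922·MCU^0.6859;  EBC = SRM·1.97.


SRM = 1.4922·36.5^0.6859 = 17.5956
EBC = 17.5956·1.97

34.6633 EBC


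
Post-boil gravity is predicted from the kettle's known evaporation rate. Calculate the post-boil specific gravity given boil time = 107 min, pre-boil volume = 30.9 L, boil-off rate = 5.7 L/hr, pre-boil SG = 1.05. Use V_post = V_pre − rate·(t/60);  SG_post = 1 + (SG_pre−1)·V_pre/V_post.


V_post = 30.9 − 5.7·(107/60) = 20.7350
SG_post = 1 + (1.05 − 1)·30.9/20.7350

1.0745


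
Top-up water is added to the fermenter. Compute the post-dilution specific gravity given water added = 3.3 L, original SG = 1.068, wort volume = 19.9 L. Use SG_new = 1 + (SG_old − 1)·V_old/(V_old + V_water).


pts = (1.068 − 1)·1000·19.9/(19.9 + 3.3) = 58.3276
SG_new = 1 + 58.3276/1000

1.0583


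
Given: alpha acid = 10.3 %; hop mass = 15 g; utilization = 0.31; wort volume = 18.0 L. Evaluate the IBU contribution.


IBU = (α/100)·mass·U·1000 / V
IBU = (10.3/100)·15·0.31·1000 / 18.0

26.6083 IBU


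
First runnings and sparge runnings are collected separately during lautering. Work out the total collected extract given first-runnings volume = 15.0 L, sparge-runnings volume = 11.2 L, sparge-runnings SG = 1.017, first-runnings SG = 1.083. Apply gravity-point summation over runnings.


total = Σ (SG_i − 1)·1000·V_i
first = (1.083 − 1)·1000·15.0 = 1245.0000
sparge = (1.017 − 1)·1000·11.2 = 190.4000
total = 1245.0000 + 190.4000

1435.4000 gravity·L


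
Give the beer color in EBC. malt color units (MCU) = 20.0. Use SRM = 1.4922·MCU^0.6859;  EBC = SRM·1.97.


SRM = 1.4922·20.0^0.6859 = 11.6467
EBC = 11.6467·1.97

22.9440 EBC


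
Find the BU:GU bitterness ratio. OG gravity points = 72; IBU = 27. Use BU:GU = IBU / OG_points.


BU:GU = 27 / 72

0.3750


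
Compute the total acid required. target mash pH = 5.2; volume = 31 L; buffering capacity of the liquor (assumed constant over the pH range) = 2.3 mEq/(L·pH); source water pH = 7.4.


acid = buffering capacity · (pH_source − pH_target) · V
acid = 2.3 · (7.4 − 5.2) · 31

156.8600 mEq


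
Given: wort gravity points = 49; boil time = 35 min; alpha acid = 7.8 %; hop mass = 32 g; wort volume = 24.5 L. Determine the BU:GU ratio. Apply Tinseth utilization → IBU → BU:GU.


U = 1.65·0.000125^(GP/1000)·(1−e^(−0.04t))/4.15;  IBU = (α/100)·m·U·1000/V;  BU:GU = IBU/GP
U = 1.65·0.000125^(49/1000)·(1−e^(−0.04·35))/4.15 = 0.1928
IBU = (7.8/100)·32·0.1928·1000/24.5 = 19.6467
BU:GU = 19.6467/49

0.4010


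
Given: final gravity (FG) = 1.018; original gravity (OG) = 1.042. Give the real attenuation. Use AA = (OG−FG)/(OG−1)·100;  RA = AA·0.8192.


AA = (1.042 − 1.018)/(1.042 − 1)·100 = 57.1429
RA = 57.1429·0.8192

46.8114 %


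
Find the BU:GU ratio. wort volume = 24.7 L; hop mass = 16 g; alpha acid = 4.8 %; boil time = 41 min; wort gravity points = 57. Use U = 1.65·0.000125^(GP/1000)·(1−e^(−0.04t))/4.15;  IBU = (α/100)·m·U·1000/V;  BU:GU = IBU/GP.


U = 1.65·0.000125^(57/1000)·(1−e^(−0.04·41))/4.15 = 0.1920
IBU = (4.8/100)·16·0.1920·1000/24.7 = 5.9699
BU:GU = 5.9699/57

0.1047


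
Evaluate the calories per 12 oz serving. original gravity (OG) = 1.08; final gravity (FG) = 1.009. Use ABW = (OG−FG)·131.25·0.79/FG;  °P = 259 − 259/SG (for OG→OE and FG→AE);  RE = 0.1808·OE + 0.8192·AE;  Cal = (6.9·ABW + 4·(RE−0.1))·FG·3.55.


ABW = (1.08 − 1.009)·131.25·0.79/1.009 = 7.2961
OE = 259 − 259/1.08 = 19.1852 °P
AE = 259 − 259/1.009 = 2.3102 °P
RE = 0.1808·19.1852 + 0.8192·2.3102 = 5.3612 °P
Cal = (6.9·7.2961 + 4·(5.3612−0.1))·1.009·3.55

255.7091 kcal


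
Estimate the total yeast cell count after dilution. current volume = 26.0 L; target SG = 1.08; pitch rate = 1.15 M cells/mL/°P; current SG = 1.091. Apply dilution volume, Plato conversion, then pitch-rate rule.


V_w = V·((SG_c−1)/(SG_t−1)−1);  °P = 259 − 259/SG_t;  cells = rate·(V+V_w)·°P
V_w = 26.0·((1.091−1)/(1.08−1)−1) = 3.5750
V_final = 26.0 + 3.5750 = 29.5750
°P = 259 − 259/1.08 = 19.1852
cells = 1.15·29.5750·19.1852

652.5121 billion cells


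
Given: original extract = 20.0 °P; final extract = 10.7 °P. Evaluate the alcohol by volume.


SG = 259/(259 − P);  ABV = (OG − FG)·131.25
OG = 259/(259 − 20.0) = 1.0837
FG = 259/(259 − 10.7) = 1.0431
ABV = (1.0837 − 1.0431)·131.25

5.3273 % ABV


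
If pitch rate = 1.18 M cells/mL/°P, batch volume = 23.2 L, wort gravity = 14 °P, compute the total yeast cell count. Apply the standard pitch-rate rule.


cells (billions) = rate · V_L · °P
cells = 1.18 · 23.2 · 14

383.2640 billion cells


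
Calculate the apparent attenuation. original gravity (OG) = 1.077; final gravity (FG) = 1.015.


AA = (OG − FG)/(OG − 1) · 100
AA = (1.077 − 1.015)/(1.077 − 1) · 100

80.5195 %


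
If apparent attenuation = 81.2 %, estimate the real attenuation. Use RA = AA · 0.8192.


RA = 81.2 · 0.8192

66.5190 %


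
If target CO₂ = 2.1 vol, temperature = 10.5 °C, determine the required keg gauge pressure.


psi = vols/(0.01821 + 0.09011·e^(−0.04·T)) − 14.695
psi = 2.1/(0.01821 + 0.09011·e^(−0.04·10.5)) − 14.695

12.4310 psi


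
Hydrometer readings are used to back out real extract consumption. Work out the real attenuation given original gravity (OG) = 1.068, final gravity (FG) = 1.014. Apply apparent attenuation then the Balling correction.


AA = (OG−FG)/(OG−1)·100;  RA = AA·0.8192
AA = (1.068 − 1.014)/(1.068 − 1)·100 = 79.4118
RA = 79.4118·0.8192

65.0541 %


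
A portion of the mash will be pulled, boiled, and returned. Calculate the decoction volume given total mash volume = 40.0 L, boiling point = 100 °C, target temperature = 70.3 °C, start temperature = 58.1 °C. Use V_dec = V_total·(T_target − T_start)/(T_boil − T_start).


V_dec = 40.0·(70.3 − 58.1)/(100 − 58.1)

11.6468 L


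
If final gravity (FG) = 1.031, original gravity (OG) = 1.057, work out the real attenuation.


AA = (OG−FG)/(OG−1)·100;  RA = AA·0.8192
AA = (1.057 − 1.031)/(1.057 − 1)·100 = 45.6140
RA = 45.6140·0.8192

37.3670 %


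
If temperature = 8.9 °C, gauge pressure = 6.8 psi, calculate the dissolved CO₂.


vols = (P + 14.695)·(0.01821 + 0.09011·e^(−0.04·T))
vols = (6.8 + 14.695)·(0.01821 + 0.09011·e^(−0.04·8.9))

1.7482 volumes


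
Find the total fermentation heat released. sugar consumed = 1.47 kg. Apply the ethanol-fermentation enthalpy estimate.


Q = m_sugar · 590 kJ/kg
Q = 1.47 · 590

867.3000 kJ


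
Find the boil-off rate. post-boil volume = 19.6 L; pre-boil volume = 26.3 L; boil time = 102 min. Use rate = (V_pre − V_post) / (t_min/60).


rate = (26.3 − 19.6) / (102/60)

3.9412 L/hr


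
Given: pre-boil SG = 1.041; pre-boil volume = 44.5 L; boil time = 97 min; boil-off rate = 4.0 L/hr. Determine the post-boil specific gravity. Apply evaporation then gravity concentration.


V_post = V_pre − rate·(t/60);  SG_post = 1 + (SG_pre−1)·V_pre/V_post
V_post = 44.5 − 4.0·(97/60) = 38.0333
SG_post = 1 + (1.041 − 1)·44.5/38.0333

1.0480


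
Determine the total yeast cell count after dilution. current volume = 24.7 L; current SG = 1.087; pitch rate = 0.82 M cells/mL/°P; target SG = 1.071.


V_w = V·((SG_c−1)/(SG_t−1)−1);  °P = 259 − 259/SG_t;  cells = rate·(V+V_w)·°P
V_w = 24.7·((1.087−1)/(1.071−1)−1) = 5.5662
V_final = 24.7 + 5.5662 = 30.2662
°P = 259 − 259/1.071 = 17.1699
cells = 0.82·30.2662·17.1699

426.1283 billion cells


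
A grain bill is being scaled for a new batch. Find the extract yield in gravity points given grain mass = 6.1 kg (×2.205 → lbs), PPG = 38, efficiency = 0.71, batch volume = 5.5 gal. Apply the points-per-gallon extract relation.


points = lbs × PPG × eff / vol
lbs = 6.1 × 2.205 = 13.4505
points = 13.4505 × 38 × 0.71 / 5.5

65.9808 points


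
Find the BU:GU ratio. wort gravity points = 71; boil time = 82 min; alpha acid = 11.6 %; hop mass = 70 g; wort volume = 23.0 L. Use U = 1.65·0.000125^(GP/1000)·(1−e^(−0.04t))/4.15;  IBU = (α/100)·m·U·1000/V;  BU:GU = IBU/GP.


U = 1.65·0.000125^(71/1000)·(1−e^(−0.04·82))/4.15 = 0.2021
IBU = (11.6/100)·70·0.2021·1000/23.0 = 71.3654
BU:GU = 71.3654/71

1.0051


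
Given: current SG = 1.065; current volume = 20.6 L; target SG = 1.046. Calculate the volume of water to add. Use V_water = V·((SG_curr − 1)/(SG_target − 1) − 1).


V_water = 20.6·((1.065 − 1)/(1.046 − 1) − 1)

8.5087 L


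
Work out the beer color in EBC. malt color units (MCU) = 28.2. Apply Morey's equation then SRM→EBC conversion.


SRM = 1.4922·MCU^0.6859;  EBC = SRM·1.97
SRM = 1.4922·28.2^0.6859 = 14.7419
EBC = 14.7419·1.97

29.0415 EBC


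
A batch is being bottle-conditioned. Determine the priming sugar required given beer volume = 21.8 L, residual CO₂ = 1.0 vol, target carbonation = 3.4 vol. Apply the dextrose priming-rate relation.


sugar = (target − residual)·4.0·V
sugar = (3.4 − 1.0)·4.0·21.8

209.2800 g


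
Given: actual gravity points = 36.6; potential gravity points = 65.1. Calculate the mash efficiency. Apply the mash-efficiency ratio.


efficiency = actual / potential × 100
efficiency = 36.6 / 65.1 × 100

56.2212 %


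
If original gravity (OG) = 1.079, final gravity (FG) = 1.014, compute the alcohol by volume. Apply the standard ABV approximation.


ABV = (OG − FG) · 131.25
ABV = (1.079 − 1.014) · 131.25

8.5312 % ABV


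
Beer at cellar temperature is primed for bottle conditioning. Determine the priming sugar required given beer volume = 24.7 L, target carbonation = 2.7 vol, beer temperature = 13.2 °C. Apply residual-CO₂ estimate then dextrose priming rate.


residual = 14.695·(0.01821 + 0.09011·e^(−0.04·T));  sugar = (target − residual)·4.0·V
residual = 14.695·(0.01821 + 0.09011·e^(−0.04·13.2)) = 1.0486
sugar = (2.7 − 1.0486)·4.0·24.7

163.1616 g


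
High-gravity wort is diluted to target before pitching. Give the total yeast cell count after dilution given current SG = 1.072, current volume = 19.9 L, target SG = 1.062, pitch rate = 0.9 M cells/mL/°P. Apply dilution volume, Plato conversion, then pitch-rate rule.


V_w = V·((SG_c−1)/(SG_t−1)−1);  °P = 259 − 259/SG_t;  cells = rate·(V+V_w)·°P
V_w = 19.9·((1.072−1)/(1.062−1)−1) = 3.2097
V_final = 19.9 + 3.2097 = 23.1097
°P = 259 − 259/1.062 = 15.1205
cells = 0.9·23.1097·15.1205

314.4875 billion cells


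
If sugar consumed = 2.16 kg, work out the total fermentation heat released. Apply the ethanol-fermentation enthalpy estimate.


Q = m_sugar · 590 kJ/kg
Q = 2.16 · 590

1274.4000 kJ


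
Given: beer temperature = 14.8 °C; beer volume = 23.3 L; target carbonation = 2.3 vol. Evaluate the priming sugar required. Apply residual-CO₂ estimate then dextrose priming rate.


residual = 14.695·(0.01821 + 0.09011·e^(−0.04·T));  sugar = (target − residual)·4.0·V
residual = 14.695·(0.01821 + 0.09011·e^(−0.04·14.8)) = 1.0002
sugar = (2.3 − 1.0002)·4.0·23.3

121.1459 g


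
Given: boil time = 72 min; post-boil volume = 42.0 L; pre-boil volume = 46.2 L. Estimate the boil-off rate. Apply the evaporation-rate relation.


rate = (V_pre − V_post) / (t_min/60)
rate = (46.2 − 42.0) / (72/60)

3.5000 L/hr


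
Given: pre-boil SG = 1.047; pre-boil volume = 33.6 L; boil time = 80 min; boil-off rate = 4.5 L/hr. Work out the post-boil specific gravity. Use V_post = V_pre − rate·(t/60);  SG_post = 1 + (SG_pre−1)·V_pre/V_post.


V_post = 33.6 − 4.5·(80/60) = 27.6000
SG_post = 1 + (1.047 − 1)·33.6/27.6000

1.0572


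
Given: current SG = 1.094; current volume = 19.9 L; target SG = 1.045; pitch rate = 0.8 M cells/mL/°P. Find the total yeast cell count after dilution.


V_w = V·((SG_c−1)/(SG_t−1)−1);  °P = 259 − 259/SG_t;  cells = rate·(V+V_w)·°P
V_w = 19.9·((1.094−1)/(1.045−1)−1) = 21.6689
V_final = 19.9 + 21.6689 = 41.5689
°P = 259 − 259/1.045 = 11.1531
cells = 0.8·41.5689·11.1531

370.8979 billion cells


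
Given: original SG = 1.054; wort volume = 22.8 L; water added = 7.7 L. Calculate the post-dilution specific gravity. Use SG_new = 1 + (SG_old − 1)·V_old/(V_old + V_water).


pts = (1.054 − 1)·1000·22.8/(22.8 + 7.7) = 40.3672
SG_new = 1 + 40.3672/1000

1.0404


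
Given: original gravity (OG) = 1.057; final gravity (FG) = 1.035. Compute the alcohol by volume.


ABV = (OG − FG) · 131.25
ABV = (1.057 − 1.035) · 131.25

2.8875 % ABV


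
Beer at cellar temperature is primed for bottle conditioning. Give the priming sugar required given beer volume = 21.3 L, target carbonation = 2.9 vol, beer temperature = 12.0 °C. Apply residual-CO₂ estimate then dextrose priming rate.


residual = 14.695·(0.01821 + 0.09011·e^(−0.04·T));  sugar = (target − residual)·4.0·V
residual = 14.695·(0.01821 + 0.09011·e^(−0.04·12.0)) = 1.0870
sugar = (2.9 − 1.0870)·4.0·21.3

154.4703 g


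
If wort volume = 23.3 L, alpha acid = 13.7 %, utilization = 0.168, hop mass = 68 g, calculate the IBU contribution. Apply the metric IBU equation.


IBU = (α/100)·mass·U·1000 / V
IBU = (13.7/100)·68·0.168·1000 / 23.3

67.1712 IBU


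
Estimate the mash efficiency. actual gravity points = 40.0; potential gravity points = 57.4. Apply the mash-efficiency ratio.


efficiency = actual / potential × 100
efficiency = 40.0 / 57.4 × 100

69.6864 %


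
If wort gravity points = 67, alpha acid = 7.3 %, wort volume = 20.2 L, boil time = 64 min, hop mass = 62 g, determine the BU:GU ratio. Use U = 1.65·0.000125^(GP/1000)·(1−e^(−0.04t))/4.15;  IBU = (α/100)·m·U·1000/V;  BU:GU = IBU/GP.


U = 1.65·0.000125^(67/1000)·(1−e^(−0.04·64))/4.15 = 0.2009
IBU = (7.3/100)·62·0.2009·1000/20.2 = 45.0143
BU:GU = 45.0143/67

0.6719


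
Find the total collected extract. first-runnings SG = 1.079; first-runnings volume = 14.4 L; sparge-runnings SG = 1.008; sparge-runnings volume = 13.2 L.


total = Σ (SG_i − 1)·1000·V_i
first = (1.079 − 1)·1000·14.4 = 1137.6000
sparge = (1.008 − 1)·1000·13.2 = 105.6000
total = 1137.6000 + 105.6000

1243.2000 gravity·L


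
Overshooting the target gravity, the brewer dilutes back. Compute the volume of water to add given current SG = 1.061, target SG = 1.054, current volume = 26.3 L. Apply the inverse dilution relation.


V_water = V·((SG_curr − 1)/(SG_target − 1) − 1)
V_water = 26.3·((1.061 − 1)/(1.054 − 1) − 1)

3.4093 L


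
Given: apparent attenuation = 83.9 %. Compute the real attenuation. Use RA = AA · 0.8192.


RA = 83.9 · 0.8192

68.7309 %


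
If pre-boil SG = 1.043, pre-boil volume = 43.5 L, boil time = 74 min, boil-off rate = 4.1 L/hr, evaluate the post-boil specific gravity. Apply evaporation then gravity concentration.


V_post = V_pre − rate·(t/60);  SG_post = 1 + (SG_pre−1)·V_pre/V_post
V_post = 43.5 − 4.1·(74/60) = 38.4433
SG_post = 1 + (1.043 − 1)·43.5/38.4433

1.0487
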